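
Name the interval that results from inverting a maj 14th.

minor 2nd

First reduce the compound major fourteenth to its simple form, a major seventh.
Inverted interval numbers add to nine, so a seventh pairs with a second (7 + 2 = 9).
And major becomes minor under inversion, so we get a minor second.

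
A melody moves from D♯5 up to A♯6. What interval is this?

D to A spans five letter names (D-E-F-G-A), plus an octave: a twelfth.
Counting semitones, D#5→A#6 is 19, which is the perfect twelfth.
(Equivalently, a compound perfect fifth: a perfect fifth plus an octave.)

P12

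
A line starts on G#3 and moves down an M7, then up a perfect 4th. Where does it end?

Down a major seventh from G#3: A2 (11 semitones down).
A2 up a perfect fourth → D3 (5 semitones).

D3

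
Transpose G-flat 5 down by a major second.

Two letter names down from G: F.
A major second spans 2 semitones, so from Gb5 the target pitch is Fb5.

F-flat 5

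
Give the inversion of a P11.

First reduce the compound perfect eleventh to its simple form, a perfect fourth.
Interval numbers invert to sum to nine: 4 + 5 = 9, so a fourth inverts to a fifth.
Quality inverts too: perfect stays perfect. That makes the inversion a perfect fifth.

perfect 5th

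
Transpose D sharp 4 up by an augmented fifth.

A double-sharp 4

Five letter names up from D: A.
Moving 8 semitones up from D#4 (the size of an augmented fifth) reaches A##4.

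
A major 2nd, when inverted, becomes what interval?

Interval numbers invert to sum to nine: 2 + 7 = 9, so a second inverts to a seventh.
The quality also flips — major becomes minor — giving a minor seventh.

minor 7th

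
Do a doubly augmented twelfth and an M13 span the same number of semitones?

Yes

A doubly augmented twelfth = 21 semitones = a major thirteenth; enharmonically equal.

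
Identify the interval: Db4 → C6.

major 14th

D to C spans seven letter names (D-E-F-G-A-B-C), plus an octave: a fourteenth.
Db4 to C6 is 23 semitones, matching the major fourteenth exactly, so the quality is major.
(Equivalently, a compound major seventh: a major seventh plus an octave.)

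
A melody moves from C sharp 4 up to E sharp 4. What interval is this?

C to E spans three letter names (C-D-E): a third.
The major third spans 4 semitones, and C#4 to E#4 is exactly 4 semitones — so this is a major third.

major 3rd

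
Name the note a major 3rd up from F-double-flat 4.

A-double-flat 4

Three letter names up from F: A.
Moving 4 semitones up from Fbb4 (the size of a major third) reaches Abb4.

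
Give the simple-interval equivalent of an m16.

Each octave removed subtracts seven from the number: 16 − 14 = 2.
So a minor sixteenth is 2 octaves plus a minor second. The quality is unchanged.

minor 2nd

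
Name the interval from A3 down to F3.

Descending from A3 to F3 is the same interval as ascending F3 to A3.
F to A spans three letter names (F-G-A) — that makes it a third of some quality.
The major third spans 4 semitones, and F3 to A3 is exactly 4 semitones — so this is a major third.

M3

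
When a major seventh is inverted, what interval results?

Interval numbers invert to sum to nine: 7 + 2 = 9, so a seventh inverts to a second.
And major becomes minor under inversion, so we get a minor second.

m2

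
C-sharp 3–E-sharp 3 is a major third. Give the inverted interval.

m6

Interval numbers invert to sum to nine: 3 + 6 = 9, so a third inverts to a sixth.
Quality inverts too: major becomes minor. That makes the inversion a minor sixth.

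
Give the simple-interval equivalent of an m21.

minor seventh

Subtracting seven from the interval number removes an octave: 21 − 14 = 7.
Quality carries through unchanged, so the simple form is a minor seventh.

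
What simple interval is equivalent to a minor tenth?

Subtracting seven from the interval number removes an octave: 10 − 7 = 3.
So a minor tenth is an octave plus a minor third. The quality is unchanged.

m3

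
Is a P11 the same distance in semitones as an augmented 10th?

A perfect eleventh spans 17 semitones, and an augmented tenth also spans 17 semitones — they're enharmonic.

Yes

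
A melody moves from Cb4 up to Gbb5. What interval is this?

C to G spans five letter names (C-D-E-F-G), plus an octave: a twelfth.
A perfect twelfth would be 19 semitones; Cb4 to Gbb5 is 18, one semitone narrower, so the interval is diminished.
(Equivalently, a compound diminished fifth: a diminished fifth plus an octave.)

d12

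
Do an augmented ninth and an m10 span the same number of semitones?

Both span 15 semitones: an augmented ninth and a minor tenth are the same chromatic distance.

Yes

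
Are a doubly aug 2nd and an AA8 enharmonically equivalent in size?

4 semitones (doubly augmented second) vs 14 semitones (doubly augmented octave): not equal.

No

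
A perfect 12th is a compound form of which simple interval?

perfect fifth

Take out an octave (7 from the number): 12 − 7 = 5.
That makes a perfect twelfth a compound perfect fifth — an octave plus a perfect fifth.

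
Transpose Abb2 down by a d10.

Counting three letter names plus an octave down from A lands on F.
A diminished tenth is 14 semitones; 14 semitones down from Abb2 gives F1.

F1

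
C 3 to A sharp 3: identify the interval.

augmented 6th

C to A spans six letter names (C-D-E-F-G-A), so the interval is some kind of sixth.
The major sixth is 9 semitones; here we have 10, one semitone wider: augmented.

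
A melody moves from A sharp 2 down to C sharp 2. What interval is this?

Descending from A#2 to C#2 is the same interval as ascending C#2 to A#2.
C to A spans six letter names (C-D-E-F-G-A) — that makes it a sixth of some quality.
Counting semitones, C#2→A#2 is 9, which is the major sixth.

M6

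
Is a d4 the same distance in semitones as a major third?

Yes

A diminished fourth spans 4 semitones, and a major third also spans 4 semitones — they're enharmonic.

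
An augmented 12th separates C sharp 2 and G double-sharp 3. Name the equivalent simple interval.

Subtracting seven from the interval number removes an octave: 12 − 7 = 5.
So an augmented twelfth is an octave plus an augmented fifth. The quality is unchanged.

A5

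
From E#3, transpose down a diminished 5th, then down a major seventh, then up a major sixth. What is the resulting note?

E#3 down a diminished fifth → A##2 (6 semitones).
A major seventh down from A##2 is B#1.
B#1 up a major sixth → G##2 (9 semitones).

G##2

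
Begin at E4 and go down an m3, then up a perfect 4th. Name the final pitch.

F#4

A minor third down from E4 is C#4.
A perfect fourth up from C#4 is F#4.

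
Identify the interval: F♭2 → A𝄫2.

minor third

F to A spans three letter names (F-G-A): a third.
A major third would be 4 semitones, but Fb2 to Abb2 is 3 — one semitone narrower, making it a minor third.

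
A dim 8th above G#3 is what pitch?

For an octave the letter name doesn't change: still G, an octave up.
Moving 11 semitones up from G#3 (the size of a diminished octave) reaches G4.

G4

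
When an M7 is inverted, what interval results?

Inverted interval numbers add to nine, so a seventh pairs with a second (7 + 2 = 9).
Quality inverts too: major becomes minor. That makes the inversion a minor second.

m2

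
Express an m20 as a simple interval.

Take out 2 octaves (14 from the number): 20 − 14 = 6.
Quality carries through unchanged, so the simple form is a minor sixth.

m6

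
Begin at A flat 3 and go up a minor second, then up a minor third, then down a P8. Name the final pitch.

D double-flat 3

A minor second up from Ab3 is Bbb3.
Up a minor third from Bbb3: Dbb4 (3 semitones up).
Dbb4 down a perfect octave → Dbb3 (12 semitones).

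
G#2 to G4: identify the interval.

diminished fifteenth

G to G is the same letter name, plus 2 octaves, so the interval is some kind of fifteenth.
A perfect fifteenth would be 24 semitones; G#2 to G4 is 23, one semitone narrower, so the interval is diminished.
(Equivalently, a compound diminished octave: a diminished octave plus an octave.)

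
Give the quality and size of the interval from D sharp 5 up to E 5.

m2

D to E spans two letter names (D-E), so the interval is some kind of second.
At 1 semitone, D#5→E5 falls one short of a major second: minor.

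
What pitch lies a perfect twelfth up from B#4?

F##6

The twelfth's letter: B up five letter names plus an octave → F.
A perfect twelfth is 19 semitones; 19 semitones up from B#4 gives F##6.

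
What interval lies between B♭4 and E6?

A11

B to E spans four letter names (B-C-D-E), plus an octave: an eleventh.
A perfect eleventh would be 17 semitones; Bb4 to E6 is 18, one semitone wider, so the interval is augmented.
(Equivalently, a compound augmented fourth: an augmented fourth plus an octave.)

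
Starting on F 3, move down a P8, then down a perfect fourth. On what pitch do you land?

C 2

Down a perfect octave from F3: F2 (12 semitones down).
Down a perfect fourth from F2: C2 (5 semitones down).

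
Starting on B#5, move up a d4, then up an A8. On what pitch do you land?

E#7

Up a diminished fourth from B#5: E6 (4 semitones up).
E6 up an augmented octave → E#7 (13 semitones).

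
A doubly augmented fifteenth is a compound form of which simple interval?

doubly augmented octave

Each octave removed subtracts seven from the number: 15 − 7 = 8.
That makes a doubly augmented fifteenth a compound doubly augmented octave — an octave plus a doubly augmented octave.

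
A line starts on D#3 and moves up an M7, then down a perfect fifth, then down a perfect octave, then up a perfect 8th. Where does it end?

A major seventh up from D#3 is C##4.
Down a perfect fifth from C##4: F##3 (7 semitones down).
F##3 down a perfect octave → F##2 (12 semitones).
A perfect octave up from F##2 is F##3.

F##3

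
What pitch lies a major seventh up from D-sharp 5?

C-double-sharp 6

Seven letter names up from D: C.
Moving 11 semitones up from D#5 (the size of a major seventh) reaches C##6.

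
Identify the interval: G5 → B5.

G to B spans three letter names (G-A-B) — that makes it a third of some quality.
The major third spans 4 semitones, and G5 to B5 is exactly 4 semitones — so this is a major third.

major third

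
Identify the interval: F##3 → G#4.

F to G spans two letter names (F-G), plus an octave, so the interval is some kind of ninth.
A major ninth would be 14 semitones, but F##3 to G#4 is 13 — one semitone narrower, making it a minor ninth.
(Equivalently, a compound minor second: a minor second plus an octave.)

minor 9th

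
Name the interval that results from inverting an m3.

major sixth

The rule of nine gives the new number: 9 − 3 = 6, so a third becomes a sixth.
And minor becomes major under inversion, so we get a major sixth.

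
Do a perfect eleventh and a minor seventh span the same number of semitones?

17 semitones (perfect eleventh) vs 10 semitones (minor seventh): not equal.

No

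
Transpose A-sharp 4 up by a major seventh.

Seven letter names up from A: G.
Moving 11 semitones up from A#4 (the size of a major seventh) reaches G##5.

G-double-sharp 5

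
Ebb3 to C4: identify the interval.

augmented sixth

E to C spans six letter names (E-F-G-A-B-C) — that makes it a sixth of some quality.
Ebb3 to C4 spans 10 semitones — one semitone wider than the major sixth (9) — giving an augmented sixth.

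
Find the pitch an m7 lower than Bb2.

Counting seven letter names down from B lands on C.
A minor seventh is 10 semitones; 10 semitones down from Bb2 gives C2.

C2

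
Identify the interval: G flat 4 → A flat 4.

major second

G to A spans two letter names (G-A) — that makes it a second of some quality.
Gb4 to Ab4 is 2 semitones, matching the major second exactly, so the quality is major.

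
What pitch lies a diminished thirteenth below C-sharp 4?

E-double-sharp 2

The thirteenth's letter: C down six letter names plus an octave → E.
A diminished thirteenth is 19 semitones; 19 semitones down from C#4 gives E##2.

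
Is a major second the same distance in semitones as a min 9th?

A major second is 2 semitones but a minor ninth is 13 semitones — different sizes.

No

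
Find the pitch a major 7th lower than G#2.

A1

The seventh takes the letter from G down to A.
A major seventh is 11 semitones; 11 semitones down from G#2 gives A1.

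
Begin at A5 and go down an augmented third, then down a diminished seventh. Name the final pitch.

Down an augmented third from A5: Fb5 (5 semitones down).
A diminished seventh down from Fb5 is G4.

G4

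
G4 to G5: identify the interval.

G to G is the same letter name, plus an octave: an octave.
Counting semitones, G4→G5 is 12, which is the perfect octave.

perfect octave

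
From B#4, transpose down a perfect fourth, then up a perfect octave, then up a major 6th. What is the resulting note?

D##6

B#4 down a perfect fourth → F##4 (5 semitones).
A perfect octave up from F##4 is F##5.
A major sixth up from F##5 is D##6.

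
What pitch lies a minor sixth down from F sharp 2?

A sharp 1

The sixth takes the letter from F down to A.
A minor sixth is 8 semitones; 8 semitones down from F#2 gives A#1.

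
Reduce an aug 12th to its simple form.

A5

Each octave removed subtracts seven from the number: 12 − 7 = 5.
So an augmented twelfth is an octave plus an augmented fifth. The quality is unchanged.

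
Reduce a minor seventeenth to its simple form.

Take out 2 octaves (14 from the number): 17 − 14 = 3.
That makes a minor seventeenth a compound minor third — 2 octaves plus a minor third.

m3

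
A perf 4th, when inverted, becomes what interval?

perfect 5th

Inverted interval numbers add to nine, so a fourth pairs with a fifth (4 + 5 = 9).
Quality inverts too: perfect stays perfect. That makes the inversion a perfect fifth.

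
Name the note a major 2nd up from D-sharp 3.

Two letter names up from D: E.
Moving 2 semitones up from D#3 (the size of a major second) reaches E#3.

E-sharp 3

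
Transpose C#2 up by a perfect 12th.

G#3

The twelfth's letter: C up five letter names plus an octave → G.
A perfect twelfth spans 19 semitones, so from C#2 the target pitch is G#3.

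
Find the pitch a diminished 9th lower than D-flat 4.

The ninth's letter: D down two letter names plus an octave → C.
Moving 12 semitones down from Db4 (the size of a diminished ninth) reaches C#3.

C-sharp 3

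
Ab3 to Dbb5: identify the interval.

diminished eleventh

A to D spans four letter names (A-B-C-D), plus an octave, so the interval is some kind of eleventh.
Ab3 to Dbb5 spans 16 semitones — one semitone narrower than the perfect eleventh (17) — giving a diminished eleventh.
(Equivalently, a compound diminished fourth: a diminished fourth plus an octave.)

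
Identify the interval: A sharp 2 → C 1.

Descending from A#2 to C1 is the same interval as ascending C1 to A#2.
C to A spans six letter names (C-D-E-F-G-A), plus an octave: a thirteenth.
A major thirteenth would be 21 semitones; C1 to A#2 is 22, one semitone wider, so the interval is augmented.
(Equivalently, a compound augmented sixth: an augmented sixth plus an octave.)

augmented 13th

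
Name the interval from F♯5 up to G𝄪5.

augmented second

F to G spans two letter names (F-G): a second.
F#5 to G##5 spans 3 semitones — one semitone wider than the major second (2) — giving an augmented second.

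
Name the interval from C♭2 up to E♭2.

M3

C to E spans three letter names (C-D-E), so the interval is some kind of third.
Counting semitones, Cb2→Eb2 is 4, which is the major third.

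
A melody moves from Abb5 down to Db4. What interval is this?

diminished twelfth

Descending from Abb5 to Db4 is the same interval as ascending Db4 to Abb5.
D to A spans five letter names (D-E-F-G-A), plus an octave — that makes it a twelfth of some quality.
The perfect twelfth is 19 semitones; here we have 18, one semitone narrower: diminished.
(Equivalently, a compound diminished fifth: a diminished fifth plus an octave.)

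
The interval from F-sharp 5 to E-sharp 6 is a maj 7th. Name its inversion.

Interval numbers invert to sum to nine: 7 + 2 = 9, so a seventh inverts to a second.
The quality also flips — major becomes minor — giving a minor second.

minor 2nd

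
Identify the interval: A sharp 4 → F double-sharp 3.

m10

Descending from A#4 to F##3 is the same interval as ascending F##3 to A#4.
F to A spans three letter names (F-G-A), plus an octave: a tenth.
F##3 to A#4 is 15 semitones, a half step short of the major tenth (16), so this is minor.
(Equivalently, a compound minor third: a minor third plus an octave.)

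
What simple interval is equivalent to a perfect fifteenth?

perfect octave

Subtracting seven from the interval number removes an octave: 15 − 7 = 8.
Quality carries through unchanged, so the simple form is a perfect octave.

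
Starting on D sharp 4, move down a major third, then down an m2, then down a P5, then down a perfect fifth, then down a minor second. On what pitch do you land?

D#4 down a major third → B3 (4 semitones).
Down a minor second from B3: A#3 (1 semitone down).
A perfect fifth down from A#3 is D#3.
D#3 down a perfect fifth → G#2 (7 semitones).
Down a minor second from G#2: F##2 (1 semitone down).

F double-sharp 2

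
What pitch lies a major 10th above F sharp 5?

A sharp 6

The tenth's letter: F up three letter names plus an octave → A.
A major tenth spans 16 semitones, so from F#5 the target pitch is A#6.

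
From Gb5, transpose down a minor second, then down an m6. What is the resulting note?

A4

Gb5 down a minor second → F5 (1 semitone).
Down a minor sixth from F5: A4 (8 semitones down).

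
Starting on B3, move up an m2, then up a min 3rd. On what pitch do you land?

Eb4

B3 up a minor second → C4 (1 semitone).
Up a minor third from C4: Eb4 (3 semitones up).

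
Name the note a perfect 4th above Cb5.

Fb5

Four letter names up from C: F.
A perfect fourth is 5 semitones; 5 semitones up from Cb5 gives Fb5.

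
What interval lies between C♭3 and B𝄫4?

minor fourteenth

C to B spans seven letter names (C-D-E-F-G-A-B), plus an octave, so the interval is some kind of fourteenth.
At 22 semitones, Cb3→Bbb4 falls one short of a major fourteenth: minor.
(Equivalently, a compound minor seventh: a minor seventh plus an octave.)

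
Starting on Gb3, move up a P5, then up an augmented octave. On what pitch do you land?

Gb3 up a perfect fifth → Db4 (7 semitones).
An augmented octave up from Db4 is D5.

D5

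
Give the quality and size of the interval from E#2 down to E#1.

perfect 8th

Descending from E#2 to E#1 is the same interval as ascending E#1 to E#2.
E to E is the same letter name, plus an octave — that makes it an octave of some quality.
E#1 to E#2 is 12 semitones, matching the perfect octave exactly, so the quality is perfect.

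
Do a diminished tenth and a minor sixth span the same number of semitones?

14 semitones (diminished tenth) vs 8 semitones (minor sixth): not equal.

No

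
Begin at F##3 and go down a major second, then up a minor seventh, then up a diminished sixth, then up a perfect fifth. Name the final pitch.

F##3 down a major second → E#3 (2 semitones).
Up a minor seventh from E#3: D#4 (10 semitones up).
A diminished sixth up from D#4 is Bb4.
A perfect fifth up from Bb4 is F5.

F5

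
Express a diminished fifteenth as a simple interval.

diminished octave

Each octave removed subtracts seven from the number: 15 − 7 = 8.
So a diminished fifteenth is an octave plus a diminished octave. The quality is unchanged.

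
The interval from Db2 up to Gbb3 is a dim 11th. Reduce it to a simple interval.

Subtracting seven from the interval number removes an octave: 11 − 7 = 4.
So a diminished eleventh is an octave plus a diminished fourth. The quality is unchanged.

d4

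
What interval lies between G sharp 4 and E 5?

minor 6th

G to E spans six letter names (G-A-B-C-D-E): a sixth.
At 8 semitones, G#4→E5 falls one short of a major sixth: minor.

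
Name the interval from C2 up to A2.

C to A spans six letter names (C-D-E-F-G-A): a sixth.
The major sixth spans 9 semitones, and C2 to A2 is exactly 9 semitones — so this is a major sixth.

M6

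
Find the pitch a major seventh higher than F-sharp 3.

E-sharp 4

Seven letter names up from F: E.
A major seventh spans 11 semitones, so from F#3 the target pitch is E#4.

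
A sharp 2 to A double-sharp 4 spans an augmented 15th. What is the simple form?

Take out an octave (7 from the number): 15 − 7 = 8.
So an augmented fifteenth is an octave plus an augmented octave. The quality is unchanged.

augmented 8th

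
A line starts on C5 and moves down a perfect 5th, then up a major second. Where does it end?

G4

Down a perfect fifth from C5: F4 (7 semitones down).
Up a major second from F4: G4 (2 semitones up).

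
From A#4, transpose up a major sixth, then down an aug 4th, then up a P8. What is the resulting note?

A#4 up a major sixth → F##5 (9 semitones).
Down an augmented fourth from F##5: C#5 (6 semitones down).
Up a perfect octave from C#5: C#6 (12 semitones up).

C#6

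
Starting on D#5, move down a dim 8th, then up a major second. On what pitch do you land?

E##4

Down a diminished octave from D#5: D##4 (11 semitones down).
A major second up from D##4 is E##4.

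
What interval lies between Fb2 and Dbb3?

minor sixth

F to D spans six letter names (F-G-A-B-C-D), so the interval is some kind of sixth.
At 8 semitones, Fb2→Dbb3 falls one short of a major sixth: minor.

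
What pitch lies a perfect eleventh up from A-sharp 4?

D-sharp 6

The eleventh's letter: A up four letter names plus an octave → D.
A perfect eleventh spans 17 semitones, so from A#4 the target pitch is D#6.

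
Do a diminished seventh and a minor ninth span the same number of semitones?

No

A diminished seventh spans 9 semitones; a minor ninth spans 13 semitones. They differ by 4.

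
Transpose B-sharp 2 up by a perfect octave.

For an octave the letter name doesn't change: still B, an octave up.
Moving 12 semitones up from B#2 (the size of a perfect octave) reaches B#3.

B-sharp 3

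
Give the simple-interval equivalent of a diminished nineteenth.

Take out 2 octaves (14 from the number): 19 − 14 = 5.
Quality carries through unchanged, so the simple form is a diminished fifth.

diminished fifth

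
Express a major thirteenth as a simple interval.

major sixth

Take out an octave (7 from the number): 13 − 7 = 6.
That makes a major thirteenth a compound major sixth — an octave plus a major sixth.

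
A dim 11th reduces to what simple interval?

Each octave removed subtracts seven from the number: 11 − 7 = 4.
That makes a diminished eleventh a compound diminished fourth — an octave plus a diminished fourth.

d4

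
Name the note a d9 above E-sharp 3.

F 4

The ninth's letter: E up two letter names plus an octave → F.
Moving 12 semitones up from E#3 (the size of a diminished ninth) reaches F4.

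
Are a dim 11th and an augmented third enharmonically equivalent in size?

No

16 semitones (diminished eleventh) vs 5 semitones (augmented third): not equal.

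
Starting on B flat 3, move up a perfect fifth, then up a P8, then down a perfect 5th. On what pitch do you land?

A perfect fifth up from Bb3 is F4.
A perfect octave up from F4 is F5.
Down a perfect fifth from F5: Bb4 (7 semitones down).

B flat 4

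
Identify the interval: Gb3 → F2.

minor 9th

Descending from Gb3 to F2 is the same interval as ascending F2 to Gb3.
F to G spans two letter names (F-G), plus an octave, so the interval is some kind of ninth.
At 13 semitones, F2→Gb3 falls one short of a major ninth: minor.
(Equivalently, a compound minor second: a minor second plus an octave.)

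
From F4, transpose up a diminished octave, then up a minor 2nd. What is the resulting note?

A diminished octave up from F4 is Fb5.
Fb5 up a minor second → Gbb5 (1 semitone).

Gbb5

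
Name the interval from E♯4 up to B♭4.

doubly diminished 5th

E to B spans five letter names (E-F-G-A-B), so the interval is some kind of fifth.
E#4 to Bb4 spans 5 semitones — two semitones narrower than the perfect fifth (7) — giving a doubly diminished fifth.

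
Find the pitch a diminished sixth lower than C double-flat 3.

Six letter names down from C: E.
A diminished sixth is 7 semitones; 7 semitones down from Cbb3 gives Eb2.

E flat 2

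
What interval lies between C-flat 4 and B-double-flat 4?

m7

C to B spans seven letter names (C-D-E-F-G-A-B), so the interval is some kind of seventh.
At 10 semitones, Cb4→Bbb4 falls one short of a major seventh: minor.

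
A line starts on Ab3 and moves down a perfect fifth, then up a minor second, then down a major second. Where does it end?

A perfect fifth down from Ab3 is Db3.
Db3 up a minor second → Ebb3 (1 semitone).
Ebb3 down a major second → Dbb3 (2 semitones).

Dbb3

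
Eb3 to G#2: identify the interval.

Descending from Eb3 to G#2 is the same interval as ascending G#2 to Eb3.
G to E spans six letter names (G-A-B-C-D-E), so the interval is some kind of sixth.
G#2 to Eb3 spans 7 semitones — two semitones narrower than the major sixth (9) — giving a diminished sixth.

d6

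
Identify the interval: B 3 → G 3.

M3

Descending from B3 to G3 is the same interval as ascending G3 to B3.
G to B spans three letter names (G-A-B), so the interval is some kind of third.
Counting semitones, G3→B3 is 4, which is the major third.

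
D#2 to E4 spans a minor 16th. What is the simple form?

Take out 2 octaves (14 from the number): 16 − 14 = 2.
That makes a minor sixteenth a compound minor second — 2 octaves plus a minor second.

m2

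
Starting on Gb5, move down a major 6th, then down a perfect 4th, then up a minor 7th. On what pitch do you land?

Down a major sixth from Gb5: Bbb4 (9 semitones down).
Bbb4 down a perfect fourth → Fb4 (5 semitones).
Up a minor seventh from Fb4: Ebb5 (10 semitones up).

Ebb5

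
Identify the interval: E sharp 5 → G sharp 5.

m3

E to G spans three letter names (E-F-G): a third.
A major third would be 4 semitones, but E#5 to G#5 is 3 — one semitone narrower, making it a minor third.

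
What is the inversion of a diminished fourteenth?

A2

First reduce the compound diminished fourteenth to its simple form, a diminished seventh.
Interval numbers invert to sum to nine: 7 + 2 = 9, so a seventh inverts to a second.
The quality also flips — diminished becomes augmented — giving an augmented second.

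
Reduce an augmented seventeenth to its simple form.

augmented third

Take out 2 octaves (14 from the number): 17 − 14 = 3.
So an augmented seventeenth is 2 octaves plus an augmented third. The quality is unchanged.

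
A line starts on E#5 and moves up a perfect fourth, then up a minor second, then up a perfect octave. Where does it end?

B6

A perfect fourth up from E#5 is A#5.
A#5 up a minor second → B5 (1 semitone).
Up a perfect octave from B5: B6 (12 semitones up).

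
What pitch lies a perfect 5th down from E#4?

Five letter names down from E: A.
Moving 7 semitones down from E#4 (the size of a perfect fifth) reaches A#3.

A#3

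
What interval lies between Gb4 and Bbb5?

G to B spans three letter names (G-A-B), plus an octave — that makes it a tenth of some quality.
A major tenth would be 16 semitones, but Gb4 to Bbb5 is 15 — one semitone narrower, making it a minor tenth.
(Equivalently, a compound minor third: a minor third plus an octave.)

minor 10th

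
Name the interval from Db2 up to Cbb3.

D to C spans seven letter names (D-E-F-G-A-B-C), so the interval is some kind of seventh.
Db2 to Cbb3 spans 9 semitones — two semitones narrower than the major seventh (11) — giving a diminished seventh.

diminished seventh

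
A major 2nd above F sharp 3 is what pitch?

Counting two letter names up from F lands on G.
A major second is 2 semitones; 2 semitones up from F#3 gives G#3.

G sharp 3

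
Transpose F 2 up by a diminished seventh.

E double-flat 3

The seventh takes the letter from F up to E.
A diminished seventh spans 9 semitones, so from F2 the target pitch is Ebb3.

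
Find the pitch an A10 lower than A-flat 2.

Three letters down from A (plus an octave) reaches F.
An augmented tenth spans 17 semitones, so from Ab2 the target pitch is Fbb1.

F-double-flat 1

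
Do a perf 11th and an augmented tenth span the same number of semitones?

Yes

A perfect eleventh spans 17 semitones, and an augmented tenth also spans 17 semitones — they're enharmonic.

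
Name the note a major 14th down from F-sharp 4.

The fourteenth's letter: F down seven letter names plus an octave → G.
A major fourteenth is 23 semitones; 23 semitones down from F#4 gives G2.

G 2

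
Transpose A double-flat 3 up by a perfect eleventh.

Four letters up from A (plus an octave) reaches D.
A perfect eleventh is 17 semitones; 17 semitones up from Abb3 gives Dbb5.

D double-flat 5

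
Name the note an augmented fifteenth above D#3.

A fifteenth keeps the letter name D, two octaves up from D.
An augmented fifteenth spans 25 semitones, so from D#3 the target pitch is D##5.

D##5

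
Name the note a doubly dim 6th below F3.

The sixth takes the letter from F down to A.
A doubly diminished sixth spans 6 semitones, so from F3 the target pitch is A##2.

A##2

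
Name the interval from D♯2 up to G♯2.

perfect fourth

D to G spans four letter names (D-E-F-G): a fourth.
D#2 to G#2 is 5 semitones, matching the perfect fourth exactly, so the quality is perfect.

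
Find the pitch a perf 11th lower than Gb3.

The eleventh's letter: G down four letter names plus an octave → D.
A perfect eleventh is 17 semitones; 17 semitones down from Gb3 gives Db2.

Db2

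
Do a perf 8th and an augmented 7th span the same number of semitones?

Yes

A perfect octave spans 12 semitones, and an augmented seventh also spans 12 semitones — they're enharmonic.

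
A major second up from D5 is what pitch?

Counting two letter names up from D lands on E.
A major second spans 2 semitones, so from D5 the target pitch is E5.

E5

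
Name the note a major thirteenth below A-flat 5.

C-flat 4

The thirteenth's letter: A down six letter names plus an octave → C.
A major thirteenth spans 21 semitones, so from Ab5 the target pitch is Cb4.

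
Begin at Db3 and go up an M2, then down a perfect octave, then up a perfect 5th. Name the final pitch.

Db3 up a major second → Eb3 (2 semitones).
Eb3 down a perfect octave → Eb2 (12 semitones).
Eb2 up a perfect fifth → Bb2 (7 semitones).

Bb2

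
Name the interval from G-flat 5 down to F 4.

m9

Descending from Gb5 to F4 is the same interval as ascending F4 to Gb5.
F to G spans two letter names (F-G), plus an octave — that makes it a ninth of some quality.
F4 to Gb5 is 13 semitones, a half step short of the major ninth (14), so this is minor.
(Equivalently, a compound minor second: a minor second plus an octave.)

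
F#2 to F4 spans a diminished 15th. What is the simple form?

diminished 8th

Subtracting seven from the interval number removes an octave: 15 − 7 = 8.
So a diminished fifteenth is an octave plus a diminished octave. The quality is unchanged.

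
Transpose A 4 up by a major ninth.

Two letters up from A (plus an octave) reaches B.
A major ninth spans 14 semitones, so from A4 the target pitch is B5.

B 5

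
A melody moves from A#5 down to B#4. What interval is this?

Descending from A#5 to B#4 is the same interval as ascending B#4 to A#5.
B to A spans seven letter names (B-C-D-E-F-G-A), so the interval is some kind of seventh.
B#4 to A#5 is 10 semitones, a half step short of the major seventh (11), so this is minor.

minor 7th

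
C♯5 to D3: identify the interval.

major 14th

Descending from C#5 to D3 is the same interval as ascending D3 to C#5.
D to C spans seven letter names (D-E-F-G-A-B-C), plus an octave — that makes it a fourteenth of some quality.
Counting semitones, D3→C#5 is 23, which is the major fourteenth.
(Equivalently, a compound major seventh: a major seventh plus an octave.)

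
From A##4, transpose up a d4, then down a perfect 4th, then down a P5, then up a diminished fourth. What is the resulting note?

A diminished fourth up from A##4 is D#5.
Down a perfect fourth from D#5: A#4 (5 semitones down).
A perfect fifth down from A#4 is D#4.
A diminished fourth up from D#4 is G4.

G4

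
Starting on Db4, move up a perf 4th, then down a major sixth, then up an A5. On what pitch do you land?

Up a perfect fourth from Db4: Gb4 (5 semitones up).
Gb4 down a major sixth → Bbb3 (9 semitones).
Bbb3 up an augmented fifth → F4 (8 semitones).

F4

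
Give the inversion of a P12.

First reduce the compound perfect twelfth to its simple form, a perfect fifth.
Interval numbers invert to sum to nine: 5 + 4 = 9, so a fifth inverts to a fourth.
The quality also flips — perfect stays perfect — giving a perfect fourth.

perfect fourth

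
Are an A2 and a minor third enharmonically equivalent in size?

Yes

Both span 3 semitones: an augmented second and a minor third are the same chromatic distance.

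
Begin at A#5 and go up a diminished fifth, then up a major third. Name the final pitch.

G#6

Up a diminished fifth from A#5: E6 (6 semitones up).
Up a major third from E6: G#6 (4 semitones up).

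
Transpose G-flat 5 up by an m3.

Counting three letter names up from G lands on B.
Moving 3 semitones up from Gb5 (the size of a minor third) reaches Bbb5.

B-double-flat 5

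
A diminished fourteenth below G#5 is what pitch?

A##3

Counting seven letter names plus an octave down from G lands on A.
A diminished fourteenth is 21 semitones; 21 semitones down from G#5 gives A##3.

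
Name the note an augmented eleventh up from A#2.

D##4

Four letters up from A (plus an octave) reaches D.
An augmented eleventh is 18 semitones; 18 semitones up from A#2 gives D##4.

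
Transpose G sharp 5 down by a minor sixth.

Counting six letter names down from G lands on B.
Moving 8 semitones down from G#5 (the size of a minor sixth) reaches B#4.

B sharp 4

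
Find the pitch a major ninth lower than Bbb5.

Abb4

The ninth's letter: B down two letter names plus an octave → A.
Moving 14 semitones down from Bbb5 (the size of a major ninth) reaches Abb4.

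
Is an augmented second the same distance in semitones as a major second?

An augmented second is 3 semitones but a major second is 2 semitones — different sizes.

No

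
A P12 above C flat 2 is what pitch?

G flat 3

The twelfth's letter: C up five letter names plus an octave → G.
A perfect twelfth spans 19 semitones, so from Cb2 the target pitch is Gb3.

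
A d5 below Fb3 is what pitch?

Bb2

The fifth takes the letter from F down to B.
A diminished fifth is 6 semitones; 6 semitones down from Fb3 gives Bb2.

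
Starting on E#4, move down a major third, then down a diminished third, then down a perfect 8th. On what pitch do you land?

Down a major third from E#4: C#4 (4 semitones down).
C#4 down a diminished third → A##3 (2 semitones).
A##3 down a perfect octave → A##2 (12 semitones).

A##2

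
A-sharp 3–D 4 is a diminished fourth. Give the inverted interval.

The rule of nine gives the new number: 9 − 4 = 5, so a fourth becomes a fifth.
And diminished becomes augmented under inversion, so we get an augmented fifth.

augmented fifth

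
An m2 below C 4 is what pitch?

Counting two letter names down from C lands on B.
A minor second is 1 semitone; 1 semitone down from C4 gives B3.

B 3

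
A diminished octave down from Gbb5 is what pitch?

An octave keeps the letter name G, an octave down from G.
A diminished octave spans 11 semitones, so from Gbb5 the target pitch is Gb4.

Gb4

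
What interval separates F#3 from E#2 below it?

minor ninth

Descending from F#3 to E#2 is the same interval as ascending E#2 to F#3.
E to F spans two letter names (E-F), plus an octave, so the interval is some kind of ninth.
E#2 to F#3 is 13 semitones, a half step short of the major ninth (14), so this is minor.
(Equivalently, a compound minor second: a minor second plus an octave.)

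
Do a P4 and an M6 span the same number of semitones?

5 semitones (perfect fourth) vs 9 semitones (major sixth): not equal.

No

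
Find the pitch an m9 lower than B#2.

A##1

Counting two letter names plus an octave down from B lands on A.
Moving 13 semitones down from B#2 (the size of a minor ninth) reaches A##1.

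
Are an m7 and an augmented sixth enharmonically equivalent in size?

A minor seventh = 10 semitones = an augmented sixth; enharmonically equal.

Yes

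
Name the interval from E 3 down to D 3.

Descending from E3 to D3 is the same interval as ascending D3 to E3.
D to E spans two letter names (D-E): a second.
The major second spans 2 semitones, and D3 to E3 is exactly 2 semitones — so this is a major second.

major second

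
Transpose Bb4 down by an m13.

D3

Six letters down from B (plus an octave) reaches D.
A minor thirteenth is 20 semitones; 20 semitones down from Bb4 gives D3.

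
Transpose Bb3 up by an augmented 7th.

A#4

Seven letter names up from B: A.
An augmented seventh spans 12 semitones, so from Bb3 the target pitch is A#4.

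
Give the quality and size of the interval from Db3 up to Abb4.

D to A spans five letter names (D-E-F-G-A), plus an octave, so the interval is some kind of twelfth.
The perfect twelfth is 19 semitones; here we have 18, one semitone narrower: diminished.
(Equivalently, a compound diminished fifth: a diminished fifth plus an octave.)

diminished 12th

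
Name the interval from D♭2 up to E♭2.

major second

D to E spans two letter names (D-E) — that makes it a second of some quality.
Db2 to Eb2 is 2 semitones, matching the major second exactly, so the quality is major.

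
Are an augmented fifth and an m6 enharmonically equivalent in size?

Yes

An augmented fifth = 8 semitones = a minor sixth; enharmonically equal.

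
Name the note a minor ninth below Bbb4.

Two letters down from B (plus an octave) reaches A.
Moving 13 semitones down from Bbb4 (the size of a minor ninth) reaches Ab3.

Ab3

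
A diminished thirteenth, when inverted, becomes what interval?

First reduce the compound diminished thirteenth to its simple form, a diminished sixth.
The rule of nine gives the new number: 9 − 6 = 3, so a sixth becomes a third.
And diminished becomes augmented under inversion, so we get an augmented third.

A3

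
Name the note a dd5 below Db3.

The fifth takes the letter from D down to G.
A doubly diminished fifth spans 5 semitones, so from Db3 the target pitch is G#2.

G#2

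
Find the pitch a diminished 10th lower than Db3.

B1

Three letters down from D (plus an octave) reaches B.
Moving 14 semitones down from Db3 (the size of a diminished tenth) reaches B1.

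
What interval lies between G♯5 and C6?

G to C spans four letter names (G-A-B-C): a fourth.
G#5 to C6 spans 4 semitones — one semitone narrower than the perfect fourth (5) — giving a diminished fourth.

d4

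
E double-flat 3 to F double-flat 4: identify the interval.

minor ninth

E to F spans two letter names (E-F), plus an octave — that makes it a ninth of some quality.
At 13 semitones, Ebb3→Fbb4 falls one short of a major ninth: minor.
(Equivalently, a compound minor second: a minor second plus an octave.)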